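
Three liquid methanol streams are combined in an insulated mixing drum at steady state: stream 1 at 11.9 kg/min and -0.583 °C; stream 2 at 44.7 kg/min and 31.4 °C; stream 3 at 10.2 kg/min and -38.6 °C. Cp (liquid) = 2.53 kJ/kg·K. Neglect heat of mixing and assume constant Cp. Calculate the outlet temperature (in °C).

Energy balance with Q = 0: Σ ṁᵢCp,ᵢ(T_out − Tᵢ) = 0
Σ ṁᵢCp,ᵢTᵢ = 11.9×2.53×-0.583 + 44.7×2.53×31.4 + 10.2×2.53×-38.6 = 2537.4
Σ ṁᵢCp,ᵢ = 11.9×2.53 + 44.7×2.53 + 10.2×2.53 = 169
T_out = 2537.4 / 169 = 15.014 °C

T_out = 15.0 °C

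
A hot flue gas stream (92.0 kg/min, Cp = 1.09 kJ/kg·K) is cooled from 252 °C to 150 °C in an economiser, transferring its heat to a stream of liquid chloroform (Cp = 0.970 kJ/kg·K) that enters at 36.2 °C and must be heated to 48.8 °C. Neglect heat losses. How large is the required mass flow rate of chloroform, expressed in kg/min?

Heat released by hot stream: Q = 92.0 × 1.09 × (252 − 150) = 10229 kJ/min
Energy balance on cold side (adiabatic exchanger): Q = ṁ_c·Cp_c·(T_c,out − T_c,in)
ṁ_c = 10229 / [0.970 × (48.8 − 36.2)] = 836.9 kg/min

ṁ_c = 837 kg/min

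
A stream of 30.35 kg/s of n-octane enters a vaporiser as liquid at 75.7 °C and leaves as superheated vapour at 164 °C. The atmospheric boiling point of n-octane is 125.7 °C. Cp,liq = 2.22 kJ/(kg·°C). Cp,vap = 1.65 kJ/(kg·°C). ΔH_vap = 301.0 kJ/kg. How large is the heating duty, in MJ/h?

Q = 51900 MJ/h

liquid 75.7→125.7 °C: 111 kJ/kg
vaporisation at 125.7 °C: 301 kJ/kg
vapour 125.7→164 °C: 63.195 kJ/kg
Δh = 111 + 301 + 63.195 = 475.19 kJ/kg
Q = ṁ·Δh = 30.35 kg/s × 475.19 kJ/kg = 14422 kJ/s
|Q| = 14422 kW = 51920 MJ/h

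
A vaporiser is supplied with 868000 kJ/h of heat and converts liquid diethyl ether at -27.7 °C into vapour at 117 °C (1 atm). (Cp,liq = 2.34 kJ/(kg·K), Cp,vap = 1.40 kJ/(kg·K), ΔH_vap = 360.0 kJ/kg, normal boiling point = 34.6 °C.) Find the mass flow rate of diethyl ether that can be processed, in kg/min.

ṁ = 23.3 kg/min

Δh = 2.34×(34.6−-27.7) + 360.0 + 1.40×(117−34.6) = 621.14 kJ/kg
Q = 868000 kJ/h = 241.11 kJ/s = 14467 kJ/min
ṁ = Q/Δh = 14467 / 621.14 = 23.29 kg/min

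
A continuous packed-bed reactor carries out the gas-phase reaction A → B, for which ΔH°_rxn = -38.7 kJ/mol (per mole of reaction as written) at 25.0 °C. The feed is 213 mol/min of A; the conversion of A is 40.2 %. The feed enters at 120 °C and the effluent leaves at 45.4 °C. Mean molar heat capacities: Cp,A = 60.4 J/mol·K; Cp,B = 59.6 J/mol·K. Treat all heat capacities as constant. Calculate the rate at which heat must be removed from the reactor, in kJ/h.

Extent of reaction ξ = 0.402 × 213 = 85.626 mol/min
Reaction term: ξ·ΔH°_rxn = 85.626 × -38.7 = -3313.7 kJ/min
Sensible, feed 120→25 °C: -1222.2 kJ/min
Outlet flows (mol/min): A 127.37, B 85.626
Sensible, products 25→45.4 °C: 261.05 kJ/min
Q = ΔH = -4274.9 kJ/min = -71.248 kW
Heat removed = 256490 kJ/h

Q_out = 256000 kJ/h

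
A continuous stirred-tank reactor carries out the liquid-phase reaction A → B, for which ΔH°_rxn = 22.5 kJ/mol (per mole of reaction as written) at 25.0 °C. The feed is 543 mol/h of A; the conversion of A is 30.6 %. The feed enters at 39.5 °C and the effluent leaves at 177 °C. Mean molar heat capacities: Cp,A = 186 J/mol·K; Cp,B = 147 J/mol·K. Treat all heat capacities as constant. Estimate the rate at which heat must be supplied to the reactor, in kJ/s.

Extent of reaction ξ = 0.306 × 543 = 166.16 mol/h
Reaction term: ξ·ΔH°_rxn = 166.16 × 22.5 = 3738.6 kJ/h
Sensible, feed 39.5→25 °C: -1464.5 kJ/h
Outlet flows (mol/h): A 376.84, B 166.16
Sensible, products 25→177 °C: 14367 kJ/h
Q = ΔH = 16641 kJ/h = 4.6224 kW
Heat supplied = 4.6224 kJ/s

Q_in = 4.62 kJ/s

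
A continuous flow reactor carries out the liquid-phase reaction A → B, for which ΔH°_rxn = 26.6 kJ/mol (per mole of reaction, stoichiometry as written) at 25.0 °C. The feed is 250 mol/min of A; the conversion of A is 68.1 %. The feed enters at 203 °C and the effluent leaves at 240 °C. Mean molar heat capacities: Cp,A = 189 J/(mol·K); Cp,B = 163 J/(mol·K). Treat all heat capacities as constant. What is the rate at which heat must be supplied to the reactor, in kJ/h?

Q_in = 320000 kJ/h

Extent of reaction ξ = 0.681 × 250 = 170.25 mol/min
Reaction term: ξ·ΔH°_rxn = 170.25 × 26.6 = 4528.7 kJ/min
Sensible, feed 203→25 °C: -8410.5 kJ/min
Outlet flows (mol/min): A 79.75, B 170.25
Sensible, products 25→240 °C: 9207.1 kJ/min
Q = ΔH = 5325.2 kJ/min = 88.753 kW
Heat supplied = 319510 kJ/h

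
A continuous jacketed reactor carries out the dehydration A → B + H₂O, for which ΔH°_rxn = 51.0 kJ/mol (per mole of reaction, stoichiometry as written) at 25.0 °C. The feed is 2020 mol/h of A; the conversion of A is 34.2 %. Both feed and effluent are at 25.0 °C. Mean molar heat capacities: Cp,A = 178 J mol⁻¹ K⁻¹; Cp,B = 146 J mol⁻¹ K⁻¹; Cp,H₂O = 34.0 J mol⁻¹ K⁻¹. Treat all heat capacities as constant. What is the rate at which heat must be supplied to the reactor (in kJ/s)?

Extent of reaction ξ = 0.342 × 2020 = 690.84 mol/h
Reaction term: ξ·ΔH°_rxn = 690.84 × 51.0 = 35233 kJ/h
Q = ΔH = 35233 kJ/h = 9.7869 kW
Heat supplied = 9.7869 kJ/s

Q_in = 9.79 kJ/s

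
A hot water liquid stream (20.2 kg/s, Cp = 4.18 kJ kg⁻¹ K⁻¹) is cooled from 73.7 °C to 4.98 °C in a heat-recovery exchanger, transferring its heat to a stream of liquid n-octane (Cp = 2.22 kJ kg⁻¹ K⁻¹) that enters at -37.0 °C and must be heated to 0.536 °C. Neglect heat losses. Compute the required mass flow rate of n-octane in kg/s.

Heat released by hot stream: Q = 20.2 × 4.18 × (73.7 − 4.98) = 5802.4 kJ/s
Energy balance on cold side (adiabatic exchanger): Q = ṁ_c·Cp_c·(T_c,out − T_c,in)
ṁ_c = 5802.4 / [2.22 × (0.536 − -37.0)] = 69.632 kg/s

ṁ_c = 69.6 kg/s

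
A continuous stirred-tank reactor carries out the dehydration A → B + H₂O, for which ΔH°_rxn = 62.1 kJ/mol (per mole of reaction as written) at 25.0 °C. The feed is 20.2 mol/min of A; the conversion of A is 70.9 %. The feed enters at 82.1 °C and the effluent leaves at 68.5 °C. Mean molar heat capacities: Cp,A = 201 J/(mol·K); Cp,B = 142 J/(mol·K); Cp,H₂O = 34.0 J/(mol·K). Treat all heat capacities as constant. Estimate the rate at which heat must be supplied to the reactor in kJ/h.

Q_in = 49100 kJ/h

Extent of reaction ξ = 0.709 × 20.2 = 14.322 mol/min
Reaction term: ξ·ΔH°_rxn = 14.322 × 62.1 = 889.38 kJ/min
Sensible, feed 82.1→25 °C: -231.84 kJ/min
Outlet flows (mol/min): A 5.8782, B 14.322, H₂O 14.322
Sensible, products 25→68.5 °C: 161.04 kJ/min
Q = ΔH = 818.59 kJ/min = 13.643 kW
Heat supplied = 49115 kJ/h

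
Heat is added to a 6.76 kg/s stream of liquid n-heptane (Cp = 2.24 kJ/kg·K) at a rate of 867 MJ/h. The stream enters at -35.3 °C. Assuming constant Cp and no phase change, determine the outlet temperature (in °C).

T_out = -19.4 °C

Q = 867 MJ/h = 240.83 kJ/s
ΔT = Q/(ṁ·Cp) = 240.83/(6.76×2.24) = 15.905 K
T_out = -35.3 + 15.905 = -19.395 °C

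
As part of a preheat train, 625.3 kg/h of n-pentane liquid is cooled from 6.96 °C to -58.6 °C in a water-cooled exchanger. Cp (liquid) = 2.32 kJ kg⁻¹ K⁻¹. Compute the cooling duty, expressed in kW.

Q_c = 26.4 kW

Q = ṁ·Cp·ΔT = 625.3 × 2.32 × (-58.6 − 6.96) = -95108 kJ/h
Converting: 95108 / 3600 s = 26.419 kW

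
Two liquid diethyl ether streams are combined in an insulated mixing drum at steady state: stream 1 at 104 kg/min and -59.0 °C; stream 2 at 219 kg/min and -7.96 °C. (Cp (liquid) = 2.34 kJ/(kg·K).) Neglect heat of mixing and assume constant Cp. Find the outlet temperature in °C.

T_out = -24.4 °C

No heat crosses the boundary, so H_out = H_in.
Σ ṁᵢCp,ᵢTᵢ = 104×2.34×-59.0 + 219×2.34×-7.96 = -18437
Σ ṁᵢCp,ᵢ = 104×2.34 + 219×2.34 = 755.82
T_out = -18437 / 755.82 = -24.394 °C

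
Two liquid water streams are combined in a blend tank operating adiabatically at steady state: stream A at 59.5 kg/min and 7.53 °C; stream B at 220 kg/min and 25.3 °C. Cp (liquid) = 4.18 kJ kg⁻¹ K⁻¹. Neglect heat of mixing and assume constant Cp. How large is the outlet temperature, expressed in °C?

T_out = 21.5 °C

Adiabatic, steady state ⇒ Σ ṁᵢCp,ᵢ(T_out − Tᵢ) = 0
T_out = Σ ṁᵢCp,ᵢTᵢ / Σ ṁᵢCp,ᵢ
      = 25139 / 1168.3 = 21.517 °C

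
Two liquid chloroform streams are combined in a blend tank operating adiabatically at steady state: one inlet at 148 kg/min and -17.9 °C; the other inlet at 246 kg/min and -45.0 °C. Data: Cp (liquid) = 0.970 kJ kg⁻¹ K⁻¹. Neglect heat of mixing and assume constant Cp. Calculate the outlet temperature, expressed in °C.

T_out = -34.8 °C

No heat crosses the boundary, so H_out = H_in.
T_out = Σ ṁᵢCp,ᵢTᵢ / Σ ṁᵢCp,ᵢ
      = -13308 / 382.18 = -34.82 °C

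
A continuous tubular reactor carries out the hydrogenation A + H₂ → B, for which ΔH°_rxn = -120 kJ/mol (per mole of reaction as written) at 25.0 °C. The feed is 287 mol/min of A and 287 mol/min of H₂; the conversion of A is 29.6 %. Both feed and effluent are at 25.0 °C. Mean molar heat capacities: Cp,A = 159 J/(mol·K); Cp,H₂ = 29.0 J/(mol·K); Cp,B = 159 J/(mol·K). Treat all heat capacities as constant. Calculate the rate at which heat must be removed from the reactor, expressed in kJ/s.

Extent of reaction ξ = 0.296 × 287 = 84.952 mol/min
Reaction term: ξ·ΔH°_rxn = 84.952 × -120 = -10194 kJ/min
Q = ΔH = -10194 kJ/min = -169.9 kW
Heat removed = 169.9 kJ/s

Q_out = 170 kJ/s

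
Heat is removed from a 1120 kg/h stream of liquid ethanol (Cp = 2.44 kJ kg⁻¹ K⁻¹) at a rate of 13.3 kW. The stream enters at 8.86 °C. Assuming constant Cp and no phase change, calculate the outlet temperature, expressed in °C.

T_out = -8.66 °C

Q = 13.3 kW = 47880 kJ/h
ΔT = Q/(ṁ·Cp) = 47880/(1120×2.44) = 17.52 K
T_out = 8.86 − 17.52 = -8.6605 °C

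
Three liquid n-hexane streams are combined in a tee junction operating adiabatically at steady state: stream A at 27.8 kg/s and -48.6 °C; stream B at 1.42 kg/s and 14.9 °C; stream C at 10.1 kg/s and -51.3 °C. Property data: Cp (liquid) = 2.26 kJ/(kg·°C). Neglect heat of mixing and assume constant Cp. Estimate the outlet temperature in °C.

T_out = -47.0 °C

No heat crosses the boundary, so H_out = H_in.
T_out = Σ ṁᵢCp,ᵢTᵢ / Σ ṁᵢCp,ᵢ
      = -4176.6 / 88.863 = -47 °C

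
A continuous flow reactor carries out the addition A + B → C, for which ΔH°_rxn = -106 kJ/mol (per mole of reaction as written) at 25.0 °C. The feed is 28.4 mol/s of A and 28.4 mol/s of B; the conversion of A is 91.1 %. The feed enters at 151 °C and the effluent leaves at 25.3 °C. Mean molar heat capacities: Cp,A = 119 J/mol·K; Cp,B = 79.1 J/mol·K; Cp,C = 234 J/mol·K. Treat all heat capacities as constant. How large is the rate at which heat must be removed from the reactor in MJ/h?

Extent of reaction ξ = 0.911 × 28.4 = 25.872 mol/s
Reaction term: ξ·ΔH°_rxn = 25.872 × -106 = -2742.5 kJ/s
Sensible, feed 151→25 °C: -708.88 kJ/s
Outlet flows (mol/s): A 2.5276, B 2.5276, C 25.872
Sensible, products 25→25.3 °C: 1.9665 kJ/s
Q = ΔH = -3449.4 kJ/s = -3449.4 kW
Heat removed = 12418 MJ/h

Q_out = 12400 MJ/h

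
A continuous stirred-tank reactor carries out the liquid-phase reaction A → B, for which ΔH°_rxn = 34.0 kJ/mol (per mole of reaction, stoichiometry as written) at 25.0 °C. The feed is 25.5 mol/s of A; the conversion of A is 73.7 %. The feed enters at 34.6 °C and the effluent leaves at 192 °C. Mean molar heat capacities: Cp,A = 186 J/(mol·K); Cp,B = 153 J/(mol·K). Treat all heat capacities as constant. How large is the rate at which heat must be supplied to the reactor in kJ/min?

Q_in = 76900 kJ/min

Extent of reaction ξ = 0.737 × 25.5 = 18.793 mol/s
Reaction term: ξ·ΔH°_rxn = 18.793 × 34.0 = 638.98 kJ/s
Sensible, feed 34.6→25 °C: -45.533 kJ/s
Outlet flows (mol/s): A 6.7065, B 18.793
Sensible, products 25→192 °C: 688.51 kJ/s
Q = ΔH = 1282 kJ/s = 1282 kW
Heat supplied = 76917 kJ/min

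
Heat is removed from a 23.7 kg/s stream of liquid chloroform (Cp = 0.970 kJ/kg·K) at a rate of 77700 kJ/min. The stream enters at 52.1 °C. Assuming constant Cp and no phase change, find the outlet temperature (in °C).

Q = 77700 kJ/min = 1295 kJ/s
ΔT = Q/(ṁ·Cp) = 1295/(23.7×0.970) = 56.331 K
T_out = 52.1 − 56.331 = -4.2313 °C

T_out = -4.23 °C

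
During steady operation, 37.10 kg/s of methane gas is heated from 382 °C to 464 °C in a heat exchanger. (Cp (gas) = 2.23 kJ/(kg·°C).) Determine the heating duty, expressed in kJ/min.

Q = ṁ·Cp·ΔT = 37.10 × 2.23 × (464 − 382) = 6784.1 kJ/s
Heating duty = 407050 kJ/min

Q = 407000 kJ/min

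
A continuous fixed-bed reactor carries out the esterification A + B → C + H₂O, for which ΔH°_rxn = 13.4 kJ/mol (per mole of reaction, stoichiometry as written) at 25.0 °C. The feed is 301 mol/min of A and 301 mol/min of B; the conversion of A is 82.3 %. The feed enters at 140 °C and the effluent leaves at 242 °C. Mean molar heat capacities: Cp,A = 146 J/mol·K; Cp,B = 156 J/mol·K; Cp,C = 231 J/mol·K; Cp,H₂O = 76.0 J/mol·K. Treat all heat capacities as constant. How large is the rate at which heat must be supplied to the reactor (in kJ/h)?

Extent of reaction ξ = 0.823 × 301 = 247.72 mol/min
Reaction term: ξ·ΔH°_rxn = 247.72 × 13.4 = 3319.5 kJ/min
Sensible, feed 140→25 °C: -10454 kJ/min
Outlet flows (mol/min): A 53.277, B 53.277, C 247.72, H₂O 247.72
Sensible, products 25→242 °C: 19995 kJ/min
Q = ΔH = 12860 kJ/min = 214.34 kW
Heat supplied = 771620 kJ/h

Q_in = 772000 kJ/h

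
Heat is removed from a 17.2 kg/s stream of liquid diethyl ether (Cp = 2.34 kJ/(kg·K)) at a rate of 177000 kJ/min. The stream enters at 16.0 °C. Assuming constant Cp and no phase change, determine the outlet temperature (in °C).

T_out = -57.3 °C

Q = 177000 kJ/min = 2950 kJ/s
ΔT = Q/(ṁ·Cp) = 2950/(17.2×2.34) = 73.296 K
T_out = 16.0 − 73.296 = -57.296 °C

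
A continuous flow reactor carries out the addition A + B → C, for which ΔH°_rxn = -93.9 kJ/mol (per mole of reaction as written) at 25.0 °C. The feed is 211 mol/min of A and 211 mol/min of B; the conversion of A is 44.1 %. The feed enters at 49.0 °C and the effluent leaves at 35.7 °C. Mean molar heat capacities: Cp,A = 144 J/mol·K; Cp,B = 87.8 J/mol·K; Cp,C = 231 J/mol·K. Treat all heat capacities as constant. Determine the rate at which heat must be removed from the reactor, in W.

Extent of reaction ξ = 0.441 × 211 = 93.051 mol/min
Reaction term: ξ·ΔH°_rxn = 93.051 × -93.9 = -8737.5 kJ/min
Sensible, feed 49.0→25 °C: -1173.8 kJ/min
Outlet flows (mol/min): A 117.95, B 117.95, C 93.051
Sensible, products 25→35.7 °C: 522.54 kJ/min
Q = ΔH = -9388.8 kJ/min = -156.48 kW
Heat removed = 156480 W

Q_out = 156000 W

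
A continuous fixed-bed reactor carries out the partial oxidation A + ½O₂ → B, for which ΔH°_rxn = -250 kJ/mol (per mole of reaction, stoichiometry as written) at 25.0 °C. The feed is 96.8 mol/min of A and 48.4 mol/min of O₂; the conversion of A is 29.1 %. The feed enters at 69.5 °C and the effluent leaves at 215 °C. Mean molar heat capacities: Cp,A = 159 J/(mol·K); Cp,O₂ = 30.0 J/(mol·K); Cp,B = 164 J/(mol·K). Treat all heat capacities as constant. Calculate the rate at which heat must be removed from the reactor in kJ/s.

Q_out = 77.4 kJ/s

Extent of reaction ξ = 0.291 × 96.8 = 28.169 mol/min
Reaction term: ξ·ΔH°_rxn = 28.169 × -250 = -7042.2 kJ/min
Sensible, feed 69.5→25 °C: -749.52 kJ/min
Outlet flows (mol/min): A 68.631, O₂ 34.316, B 28.169
Sensible, products 25→215 °C: 3146.7 kJ/min
Q = ΔH = -4645 kJ/min = -77.417 kW
Heat removed = 77.417 kJ/s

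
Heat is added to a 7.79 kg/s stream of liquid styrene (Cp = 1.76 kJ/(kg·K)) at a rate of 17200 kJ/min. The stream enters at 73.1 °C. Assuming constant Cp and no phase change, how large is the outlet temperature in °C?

T_out = 94.0 °C

Q = 17200 kJ/min = 286.67 kJ/s
ΔT = Q/(ṁ·Cp) = 286.67/(7.79×1.76) = 20.909 K
T_out = 73.1 + 20.909 = 94.009 °C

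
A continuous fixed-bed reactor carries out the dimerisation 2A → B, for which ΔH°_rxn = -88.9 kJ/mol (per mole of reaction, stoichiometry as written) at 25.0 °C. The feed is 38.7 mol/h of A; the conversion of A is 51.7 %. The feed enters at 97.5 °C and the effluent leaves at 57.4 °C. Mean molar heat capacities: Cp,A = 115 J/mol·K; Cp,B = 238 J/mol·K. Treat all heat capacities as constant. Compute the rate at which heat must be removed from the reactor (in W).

Extent of reaction ξ = 0.517 × 38.7 / 2 = 10.004 mol/h
Reaction term: ξ·ΔH°_rxn = 10.004 × -88.9 = -889.35 kJ/h
Sensible, feed 97.5→25 °C: -322.66 kJ/h
Outlet flows (mol/h): A 18.692, B 10.004
Sensible, products 25→57.4 °C: 146.79 kJ/h
Q = ΔH = -1065.2 kJ/h = -0.2959 kW
Heat removed = 295.9 W

Q_out = 296 W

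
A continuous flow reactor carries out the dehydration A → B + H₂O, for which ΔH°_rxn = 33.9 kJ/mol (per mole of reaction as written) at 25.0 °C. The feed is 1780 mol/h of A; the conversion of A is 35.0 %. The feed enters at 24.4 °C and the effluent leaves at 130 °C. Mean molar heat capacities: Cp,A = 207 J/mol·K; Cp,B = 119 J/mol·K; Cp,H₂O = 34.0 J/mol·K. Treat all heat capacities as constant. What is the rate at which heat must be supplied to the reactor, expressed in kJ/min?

Q_in = 942 kJ/min

Extent of reaction ξ = 0.350 × 1780 = 623 mol/h
Reaction term: ξ·ΔH°_rxn = 623 × 33.9 = 21120 kJ/h
Sensible, feed 24.4→25 °C: 221.08 kJ/h
Outlet flows (mol/h): A 1157, B 623, H₂O 623
Sensible, products 25→130 °C: 35156 kJ/h
Q = ΔH = 56497 kJ/h = 15.694 kW
Heat supplied = 941.61 kJ/min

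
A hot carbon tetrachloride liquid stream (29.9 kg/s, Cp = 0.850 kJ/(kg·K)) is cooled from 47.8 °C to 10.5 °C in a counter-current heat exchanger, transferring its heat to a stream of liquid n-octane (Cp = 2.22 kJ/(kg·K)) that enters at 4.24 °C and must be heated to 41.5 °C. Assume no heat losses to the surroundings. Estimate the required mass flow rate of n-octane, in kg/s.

ṁ_c = 11.5 kg/s

Heat released by hot stream: Q = 29.9 × 0.850 × (47.8 − 10.5) = 947.98 kJ/s
Energy balance on cold side (adiabatic exchanger): Q = ṁ_c·Cp_c·(T_c,out − T_c,in)
ṁ_c = 947.98 / [2.22 × (41.5 − 4.24)] = 11.46 kg/s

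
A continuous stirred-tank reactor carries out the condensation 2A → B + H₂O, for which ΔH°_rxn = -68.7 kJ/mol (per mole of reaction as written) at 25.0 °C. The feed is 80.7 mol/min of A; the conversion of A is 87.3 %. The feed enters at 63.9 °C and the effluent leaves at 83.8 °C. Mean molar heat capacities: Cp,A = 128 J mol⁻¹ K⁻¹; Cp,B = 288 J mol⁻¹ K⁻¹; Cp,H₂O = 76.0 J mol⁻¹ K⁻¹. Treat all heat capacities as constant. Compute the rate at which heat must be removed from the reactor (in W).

Q_out = 33200 W

Extent of reaction ξ = 0.873 × 80.7 / 2 = 35.226 mol/min
Reaction term: ξ·ΔH°_rxn = 35.226 × -68.7 = -2420 kJ/min
Sensible, feed 63.9→25 °C: -401.82 kJ/min
Outlet flows (mol/min): A 10.249, B 35.226, H₂O 35.226
Sensible, products 25→83.8 °C: 831.08 kJ/min
Q = ΔH = -1990.7 kJ/min = -33.179 kW
Heat removed = 33179 W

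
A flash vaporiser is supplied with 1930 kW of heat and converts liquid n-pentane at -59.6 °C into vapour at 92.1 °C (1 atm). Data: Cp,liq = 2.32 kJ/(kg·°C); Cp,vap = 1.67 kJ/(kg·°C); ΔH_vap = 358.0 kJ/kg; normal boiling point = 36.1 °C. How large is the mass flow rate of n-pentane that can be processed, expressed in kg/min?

Δh = 2.32×(36.1−-59.6) + 358.0 + 1.67×(92.1−36.1) = 673.54 kJ/kg
Q = 1930 kW = 1930 kJ/s = 115800 kJ/min
ṁ = Q/Δh = 115800 / 673.54 = 171.93 kg/min

ṁ = 172 kg/min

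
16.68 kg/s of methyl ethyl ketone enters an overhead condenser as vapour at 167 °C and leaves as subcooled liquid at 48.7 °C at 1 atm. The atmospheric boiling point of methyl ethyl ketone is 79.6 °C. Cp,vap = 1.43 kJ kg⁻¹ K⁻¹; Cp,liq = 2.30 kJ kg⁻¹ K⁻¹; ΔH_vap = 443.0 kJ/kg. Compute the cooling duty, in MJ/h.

vapour 167→79.6 °C: -124.98 kJ/kg
condensation at 79.6 °C: -443 kJ/kg
liquid 79.6→48.7 °C: -71.07 kJ/kg
Δh = -124.98 + -443 + -71.07 = -639.05 kJ/kg
Q = ṁ·Δh = 16.68 kg/s × -639.05 kJ/kg = -10659 kJ/s
|Q| = 10659 kW = 38374 MJ/h

Q_c = 38400 MJ/h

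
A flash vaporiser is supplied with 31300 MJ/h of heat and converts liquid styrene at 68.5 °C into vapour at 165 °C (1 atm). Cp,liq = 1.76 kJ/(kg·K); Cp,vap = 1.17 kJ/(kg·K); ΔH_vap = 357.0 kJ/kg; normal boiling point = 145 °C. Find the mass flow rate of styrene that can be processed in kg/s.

Δh = 1.76×(145−68.5) + 357.0 + 1.17×(165−145) = 515.04 kJ/kg
Q = 31300 MJ/h = 8694.4 kJ/s = 8694.4 kJ/s
ṁ = Q/Δh = 8694.4 / 515.04 = 16.881 kg/s

ṁ = 16.9 kg/s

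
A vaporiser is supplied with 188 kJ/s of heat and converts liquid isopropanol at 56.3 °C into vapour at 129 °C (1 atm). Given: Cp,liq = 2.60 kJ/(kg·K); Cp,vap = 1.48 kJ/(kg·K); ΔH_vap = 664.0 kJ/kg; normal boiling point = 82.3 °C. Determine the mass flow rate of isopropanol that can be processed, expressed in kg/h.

Δh = 2.60×(82.3−56.3) + 664.0 + 1.48×(129−82.3) = 800.72 kJ/kg
Q = 188 kJ/s = 188 kJ/s = 676800 kJ/h
ṁ = Q/Δh = 676800 / 800.72 = 845.24 kg/h

ṁ = 845 kg/h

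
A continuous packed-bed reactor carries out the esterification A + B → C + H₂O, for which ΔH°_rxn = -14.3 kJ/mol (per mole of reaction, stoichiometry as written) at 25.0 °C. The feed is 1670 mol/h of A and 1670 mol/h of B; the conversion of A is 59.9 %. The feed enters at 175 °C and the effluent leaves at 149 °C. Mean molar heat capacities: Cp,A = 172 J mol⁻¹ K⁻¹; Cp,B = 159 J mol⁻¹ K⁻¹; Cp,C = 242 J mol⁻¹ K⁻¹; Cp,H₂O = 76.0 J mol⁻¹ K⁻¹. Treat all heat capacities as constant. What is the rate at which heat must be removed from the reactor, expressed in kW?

Extent of reaction ξ = 0.599 × 1670 = 1000.3 mol/h
Reaction term: ξ·ΔH°_rxn = 1000.3 × -14.3 = -14305 kJ/h
Sensible, feed 175→25 °C: -82916 kJ/h
Outlet flows (mol/h): A 669.67, B 669.67, C 1000.3, H₂O 1000.3
Sensible, products 25→149 °C: 66931 kJ/h
Q = ΔH = -30289 kJ/h = -8.4137 kW
Heat removed = 8.4137 kW

Q_out = 8.41 kW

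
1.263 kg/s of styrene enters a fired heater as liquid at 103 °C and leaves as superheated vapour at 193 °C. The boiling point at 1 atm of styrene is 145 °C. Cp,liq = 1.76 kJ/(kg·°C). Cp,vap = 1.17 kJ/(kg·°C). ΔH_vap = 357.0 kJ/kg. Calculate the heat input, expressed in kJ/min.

Q = 36900 kJ/min

liquid 103→145 °C: 73.92 kJ/kg
vaporisation at 145 °C: 357 kJ/kg
vapour 145→193 °C: 56.16 kJ/kg
Δh = 73.92 + 357 + 56.16 = 487.08 kJ/kg
Q = ṁ·Δh = 1.263 kg/s × 487.08 kJ/kg = 615.18 kJ/s
|Q| = 615.18 kW = 36911 kJ/min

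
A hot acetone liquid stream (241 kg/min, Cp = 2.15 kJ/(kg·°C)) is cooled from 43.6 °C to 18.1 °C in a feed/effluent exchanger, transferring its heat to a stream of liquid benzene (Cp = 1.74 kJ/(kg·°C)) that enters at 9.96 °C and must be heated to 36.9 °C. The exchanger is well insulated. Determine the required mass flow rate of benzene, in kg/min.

ṁ_c = 282 kg/min

Heat released by hot stream: Q = 241 × 2.15 × (43.6 − 18.1) = 13213 kJ/min
Energy balance on cold side (adiabatic exchanger): Q = ṁ_c·Cp_c·(T_c,out − T_c,in)
ṁ_c = 13213 / [1.74 × (36.9 − 9.96)] = 281.87 kg/min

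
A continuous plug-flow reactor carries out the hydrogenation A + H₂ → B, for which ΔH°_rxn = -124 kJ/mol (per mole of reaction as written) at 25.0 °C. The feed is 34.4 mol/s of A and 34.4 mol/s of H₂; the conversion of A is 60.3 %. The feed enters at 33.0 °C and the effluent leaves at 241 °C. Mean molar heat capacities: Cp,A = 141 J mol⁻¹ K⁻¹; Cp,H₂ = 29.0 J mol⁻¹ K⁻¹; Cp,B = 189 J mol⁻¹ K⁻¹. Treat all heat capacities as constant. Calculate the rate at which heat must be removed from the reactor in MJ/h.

Extent of reaction ξ = 0.603 × 34.4 = 20.743 mol/s
Reaction term: ξ·ΔH°_rxn = 20.743 × -124 = -2572.2 kJ/s
Sensible, feed 33.0→25 °C: -46.784 kJ/s
Outlet flows (mol/s): A 13.657, H₂ 13.657, B 20.743
Sensible, products 25→241 °C: 1348.3 kJ/s
Q = ΔH = -1270.6 kJ/s = -1270.6 kW
Heat removed = 4574.3 MJ/h

Q_out = 4570 MJ/h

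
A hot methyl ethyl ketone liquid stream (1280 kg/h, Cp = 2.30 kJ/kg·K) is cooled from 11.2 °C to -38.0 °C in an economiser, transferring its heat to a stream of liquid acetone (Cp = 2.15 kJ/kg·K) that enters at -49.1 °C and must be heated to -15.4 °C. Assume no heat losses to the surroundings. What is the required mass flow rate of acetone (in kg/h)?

ṁ_c = 2000 kg/h

Heat released by hot stream: Q = 1280 × 2.30 × (11.2 − -38.0) = 144840 kJ/h
Energy balance on cold side (adiabatic exchanger): Q = ṁ_c·Cp_c·(T_c,out − T_c,in)
ṁ_c = 144840 / [2.15 × (-15.4 − -49.1)] = 1999.1 kg/h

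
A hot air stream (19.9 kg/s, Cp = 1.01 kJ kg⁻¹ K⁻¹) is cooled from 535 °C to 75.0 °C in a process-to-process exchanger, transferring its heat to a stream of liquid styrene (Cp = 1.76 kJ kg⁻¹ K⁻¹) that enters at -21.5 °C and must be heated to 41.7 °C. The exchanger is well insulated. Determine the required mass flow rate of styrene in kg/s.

ṁ_c = 83.1 kg/s

Heat released by hot stream: Q = 19.9 × 1.01 × (535 − 75.0) = 9245.5 kJ/s
Energy balance on cold side (adiabatic exchanger): Q = ṁ_c·Cp_c·(T_c,out − T_c,in)
ṁ_c = 9245.5 / [1.76 × (41.7 − -21.5)] = 83.119 kg/s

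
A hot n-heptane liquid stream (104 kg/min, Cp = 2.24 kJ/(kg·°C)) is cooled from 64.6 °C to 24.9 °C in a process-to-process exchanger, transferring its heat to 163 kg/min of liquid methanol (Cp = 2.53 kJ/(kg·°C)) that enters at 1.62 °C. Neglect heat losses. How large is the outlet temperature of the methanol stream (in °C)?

Heat released by hot stream: Q = 104 × 2.24 × (64.6 − 24.9) = 9248.5 kJ/min
Energy balance on cold side (adiabatic exchanger): Q = ṁ_c·Cp_c·(T_c,out − T_c,in)
T_c,out = 1.62 + 9248.5/(163 × 2.53) = 24.047 °C

T_c,out = 24.0 °C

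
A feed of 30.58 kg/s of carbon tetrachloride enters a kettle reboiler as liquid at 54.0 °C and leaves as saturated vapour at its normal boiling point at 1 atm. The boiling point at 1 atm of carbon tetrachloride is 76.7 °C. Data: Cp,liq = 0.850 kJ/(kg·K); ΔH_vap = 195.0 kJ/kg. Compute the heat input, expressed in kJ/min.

liquid 54.0→76.7 °C: 19.295 kJ/kg
vaporisation at 76.7 °C: 195 kJ/kg
Δh = 19.295 + 195 = 214.3 kJ/kg
Q = ṁ·Δh = 30.58 kg/s × 214.3 kJ/kg = 6553.1 kJ/s
|Q| = 6553.1 kW = 393190 kJ/min

Q = 393000 kJ/min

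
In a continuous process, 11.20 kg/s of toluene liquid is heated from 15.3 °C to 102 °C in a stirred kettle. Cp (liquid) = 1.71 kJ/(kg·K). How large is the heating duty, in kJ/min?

Q = 99600 kJ/min

Q = ṁ·Cp·ΔT = 11.20 × 1.71 × (102 − 15.3) = 1660.5 kJ/s
Heating duty = 99629 kJ/min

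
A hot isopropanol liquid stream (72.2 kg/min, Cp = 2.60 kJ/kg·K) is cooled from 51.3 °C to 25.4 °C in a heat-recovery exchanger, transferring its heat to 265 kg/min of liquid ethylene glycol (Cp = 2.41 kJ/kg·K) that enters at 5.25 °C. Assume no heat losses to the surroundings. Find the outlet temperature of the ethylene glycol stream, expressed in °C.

T_c,out = 12.9 °C

Heat released by hot stream: Q = 72.2 × 2.60 × (51.3 − 25.4) = 4861.9 kJ/min
Energy balance on cold side (adiabatic exchanger): Q = ṁ_c·Cp_c·(T_c,out − T_c,in)
T_c,out = 5.25 + 4861.9/(265 × 2.41) = 12.863 °C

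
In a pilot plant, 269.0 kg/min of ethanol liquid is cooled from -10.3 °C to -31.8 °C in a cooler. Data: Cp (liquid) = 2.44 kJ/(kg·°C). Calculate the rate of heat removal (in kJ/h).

Q_c = 847000 kJ/h

Q = ṁ·Cp·ΔT = 269.0 × 2.44 × (-31.8 − -10.3) = -14112 kJ/min
Converting: 14112 / 60 s = 235.2 kW
Cooling duty = 846700 kJ/h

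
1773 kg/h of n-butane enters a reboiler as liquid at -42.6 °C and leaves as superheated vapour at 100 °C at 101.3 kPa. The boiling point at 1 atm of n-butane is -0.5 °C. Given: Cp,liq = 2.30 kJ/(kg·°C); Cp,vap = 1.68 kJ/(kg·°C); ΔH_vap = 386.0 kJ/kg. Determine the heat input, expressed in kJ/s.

liquid -42.6→-0.5 °C: 96.83 kJ/kg
vaporisation at -0.5 °C: 386 kJ/kg
vapour -0.5→100 °C: 168.84 kJ/kg
Δh = 96.83 + 386 + 168.84 = 651.67 kJ/kg
Q = ṁ·Δh = 1773 kg/h × 651.67 kJ/kg = 1.1554e+06 kJ/h
|Q| = 320.95 kW

Q = 321 kJ/s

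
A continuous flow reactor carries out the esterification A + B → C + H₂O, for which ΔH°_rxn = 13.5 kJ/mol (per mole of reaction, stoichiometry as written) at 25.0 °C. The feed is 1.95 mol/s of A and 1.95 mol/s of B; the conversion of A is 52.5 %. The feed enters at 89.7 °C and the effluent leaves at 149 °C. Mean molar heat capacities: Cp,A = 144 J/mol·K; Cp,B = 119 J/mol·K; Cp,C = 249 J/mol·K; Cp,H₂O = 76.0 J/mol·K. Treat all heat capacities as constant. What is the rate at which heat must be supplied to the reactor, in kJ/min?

Extent of reaction ξ = 0.525 × 1.95 = 1.0237 mol/s
Reaction term: ξ·ΔH°_rxn = 1.0237 × 13.5 = 13.821 kJ/s
Sensible, feed 89.7→25 °C: -33.181 kJ/s
Outlet flows (mol/s): A 0.92625, B 0.92625, C 1.0237, H₂O 1.0237
Sensible, products 25→149 °C: 71.464 kJ/s
Q = ΔH = 52.103 kJ/s = 52.103 kW
Heat supplied = 3126.2 kJ/min

Q_in = 3130 kJ/min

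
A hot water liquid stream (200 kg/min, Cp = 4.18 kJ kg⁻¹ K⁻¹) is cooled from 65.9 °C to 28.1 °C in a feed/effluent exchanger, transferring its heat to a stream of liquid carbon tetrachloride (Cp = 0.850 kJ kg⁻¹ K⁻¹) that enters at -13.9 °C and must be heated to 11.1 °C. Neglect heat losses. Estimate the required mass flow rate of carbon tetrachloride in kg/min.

ṁ_c = 1490 kg/min

Heat released by hot stream: Q = 200 × 4.18 × (65.9 − 28.1) = 31601 kJ/min
Energy balance on cold side (adiabatic exchanger): Q = ṁ_c·Cp_c·(T_c,out − T_c,in)
ṁ_c = 31601 / [0.850 × (11.1 − -13.9)] = 1487.1 kg/min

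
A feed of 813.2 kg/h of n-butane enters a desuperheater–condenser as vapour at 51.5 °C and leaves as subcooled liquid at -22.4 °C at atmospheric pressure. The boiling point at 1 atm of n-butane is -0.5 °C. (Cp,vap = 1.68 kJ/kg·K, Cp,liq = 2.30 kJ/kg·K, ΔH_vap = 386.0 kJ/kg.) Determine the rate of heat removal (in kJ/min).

Q_c = 7100 kJ/min

vapour 51.5→-0.5 °C: -87.36 kJ/kg
condensation at -0.5 °C: -386 kJ/kg
liquid -0.5→-22.4 °C: -50.37 kJ/kg
Δh = -87.36 + -386 + -50.37 = -523.73 kJ/kg
Q = ṁ·Δh = 813.2 kg/h × -523.73 kJ/kg = -425900 kJ/h
|Q| = 118.3 kW = 7098.3 kJ/min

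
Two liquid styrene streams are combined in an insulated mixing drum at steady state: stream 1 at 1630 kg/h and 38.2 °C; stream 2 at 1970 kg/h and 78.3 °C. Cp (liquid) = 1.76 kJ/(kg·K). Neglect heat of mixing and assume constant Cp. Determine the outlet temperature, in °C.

T_out = 60.1 °C

Adiabatic, steady state ⇒ Σ ṁᵢCp,ᵢ(T_out − Tᵢ) = 0
T_out = Σ ṁᵢCp,ᵢTᵢ / Σ ṁᵢCp,ᵢ
      = 381070 / 6336 = 60.144 °C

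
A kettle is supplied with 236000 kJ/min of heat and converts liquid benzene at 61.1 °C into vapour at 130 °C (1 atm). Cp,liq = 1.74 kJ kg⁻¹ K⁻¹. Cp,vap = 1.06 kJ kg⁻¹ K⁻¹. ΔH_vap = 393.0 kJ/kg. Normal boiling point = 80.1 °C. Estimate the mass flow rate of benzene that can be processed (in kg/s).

Δh = 1.74×(80.1−61.1) + 393.0 + 1.06×(130−80.1) = 478.95 kJ/kg
Q = 236000 kJ/min = 3933.3 kJ/s = 3933.3 kJ/s
ṁ = Q/Δh = 3933.3 / 478.95 = 8.2123 kg/s

ṁ = 8.21 kg/s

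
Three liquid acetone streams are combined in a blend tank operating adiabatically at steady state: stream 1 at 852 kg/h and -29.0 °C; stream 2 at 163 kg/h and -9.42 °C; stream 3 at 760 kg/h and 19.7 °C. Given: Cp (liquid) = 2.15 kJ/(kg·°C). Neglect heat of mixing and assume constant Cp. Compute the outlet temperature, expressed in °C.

T_out = -6.35 °C

Energy balance with Q = 0: Σ ṁᵢCp,ᵢ(T_out − Tᵢ) = 0
T_out = Σ ṁᵢCp,ᵢTᵢ / Σ ṁᵢCp,ᵢ
      = -24234 / 3816.2 = -6.3501 °C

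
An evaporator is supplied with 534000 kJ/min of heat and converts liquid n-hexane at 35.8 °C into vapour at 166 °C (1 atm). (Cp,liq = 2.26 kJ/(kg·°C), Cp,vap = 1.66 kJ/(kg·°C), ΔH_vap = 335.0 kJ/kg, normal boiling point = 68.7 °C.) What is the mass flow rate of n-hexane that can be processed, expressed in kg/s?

Δh = 2.26×(68.7−35.8) + 335.0 + 1.66×(166−68.7) = 570.87 kJ/kg
Q = 534000 kJ/min = 8900 kJ/s = 8900 kJ/s
ṁ = Q/Δh = 8900 / 570.87 = 15.59 kg/s

ṁ = 15.6 kg/s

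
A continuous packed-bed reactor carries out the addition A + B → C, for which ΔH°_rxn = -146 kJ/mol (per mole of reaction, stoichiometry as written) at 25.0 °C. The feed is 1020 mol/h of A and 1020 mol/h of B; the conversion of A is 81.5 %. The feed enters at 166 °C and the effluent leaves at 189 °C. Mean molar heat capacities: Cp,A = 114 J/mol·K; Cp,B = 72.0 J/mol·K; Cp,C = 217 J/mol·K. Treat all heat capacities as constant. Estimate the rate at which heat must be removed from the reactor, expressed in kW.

Extent of reaction ξ = 0.815 × 1020 = 831.3 mol/h
Reaction term: ξ·ΔH°_rxn = 831.3 × -146 = -121370 kJ/h
Sensible, feed 166→25 °C: -26751 kJ/h
Outlet flows (mol/h): A 188.7, B 188.7, C 831.3
Sensible, products 25→189 °C: 35340 kJ/h
Q = ΔH = -112780 kJ/h = -31.328 kW
Heat removed = 31.328 kW

Q_out = 31.3 kW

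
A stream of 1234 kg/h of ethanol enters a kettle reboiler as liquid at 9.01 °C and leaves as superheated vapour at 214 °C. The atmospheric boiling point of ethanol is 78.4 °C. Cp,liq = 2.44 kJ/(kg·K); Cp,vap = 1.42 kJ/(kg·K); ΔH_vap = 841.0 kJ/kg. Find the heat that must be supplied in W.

liquid 9.01→78.4 °C: 169.31 kJ/kg
vaporisation at 78.4 °C: 841 kJ/kg
vapour 78.4→214 °C: 192.55 kJ/kg
Δh = 169.31 + 841 + 192.55 = 1202.9 kJ/kg
Q = ṁ·Δh = 1234 kg/h × 1202.9 kJ/kg = 1.4843e+06 kJ/h
|Q| = 412.31 kW = 412310 W

Q = 412000 W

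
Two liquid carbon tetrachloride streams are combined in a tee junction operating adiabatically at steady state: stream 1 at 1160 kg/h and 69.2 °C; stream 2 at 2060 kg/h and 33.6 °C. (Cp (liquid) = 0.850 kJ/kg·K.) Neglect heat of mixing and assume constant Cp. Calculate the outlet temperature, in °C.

No heat crosses the boundary, so H_out = H_in.
Σ ṁᵢCp,ᵢTᵢ = 1160×0.850×69.2 + 2060×0.850×33.6 = 127060
Σ ṁᵢCp,ᵢ = 1160×0.850 + 2060×0.850 = 2737
T_out = 127060 / 2737 = 46.425 °C

T_out = 46.4 °C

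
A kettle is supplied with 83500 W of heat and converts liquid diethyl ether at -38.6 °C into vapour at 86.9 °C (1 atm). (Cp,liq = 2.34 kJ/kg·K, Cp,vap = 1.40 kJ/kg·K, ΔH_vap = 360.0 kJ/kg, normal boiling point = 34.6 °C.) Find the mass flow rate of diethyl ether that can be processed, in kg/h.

ṁ = 497 kg/h

Δh = 2.34×(34.6−-38.6) + 360.0 + 1.40×(86.9−34.6) = 604.51 kJ/kg
Q = 83500 W = 83.5 kJ/s = 300600 kJ/h
ṁ = Q/Δh = 300600 / 604.51 = 497.26 kg/h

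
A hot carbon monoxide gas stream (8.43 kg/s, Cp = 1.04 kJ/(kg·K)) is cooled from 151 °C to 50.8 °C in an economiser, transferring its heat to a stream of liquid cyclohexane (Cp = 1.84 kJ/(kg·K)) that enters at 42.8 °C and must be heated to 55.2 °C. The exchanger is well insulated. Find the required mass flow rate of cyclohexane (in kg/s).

ṁ_c = 38.5 kg/s

Heat released by hot stream: Q = 8.43 × 1.04 × (151 − 50.8) = 878.47 kJ/s
Energy balance on cold side (adiabatic exchanger): Q = ṁ_c·Cp_c·(T_c,out − T_c,in)
ṁ_c = 878.47 / [1.84 × (55.2 − 42.8)] = 38.503 kg/s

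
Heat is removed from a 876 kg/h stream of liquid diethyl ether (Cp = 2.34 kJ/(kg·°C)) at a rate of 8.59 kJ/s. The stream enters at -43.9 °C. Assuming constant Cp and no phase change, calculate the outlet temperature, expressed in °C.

T_out = -59.0 °C

Q = 8.59 kJ/s = 30924 kJ/h
ΔT = Q/(ṁ·Cp) = 30924/(876×2.34) = 15.086 K
T_out = -43.9 − 15.086 = -58.986 °C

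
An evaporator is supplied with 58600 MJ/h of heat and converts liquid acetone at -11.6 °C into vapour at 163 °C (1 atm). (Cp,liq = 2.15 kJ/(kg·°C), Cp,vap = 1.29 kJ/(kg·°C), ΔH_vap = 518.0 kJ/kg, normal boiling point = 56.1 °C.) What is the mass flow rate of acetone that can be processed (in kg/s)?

Δh = 2.15×(56.1−-11.6) + 518.0 + 1.29×(163−56.1) = 801.46 kJ/kg
Q = 58600 MJ/h = 16278 kJ/s = 16278 kJ/s
ṁ = Q/Δh = 16278 / 801.46 = 20.31 kg/s

ṁ = 20.3 kg/s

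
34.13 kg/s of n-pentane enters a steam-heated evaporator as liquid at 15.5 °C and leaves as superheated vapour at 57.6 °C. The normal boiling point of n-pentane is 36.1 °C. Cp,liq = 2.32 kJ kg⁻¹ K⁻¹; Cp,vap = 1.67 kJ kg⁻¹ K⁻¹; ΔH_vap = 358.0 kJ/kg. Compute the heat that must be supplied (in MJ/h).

Q = 54300 MJ/h

liquid 15.5→36.1 °C: 47.792 kJ/kg
vaporisation at 36.1 °C: 358 kJ/kg
vapour 36.1→57.6 °C: 35.905 kJ/kg
Δh = 47.792 + 358 + 35.905 = 441.7 kJ/kg
Q = ṁ·Δh = 34.13 kg/s × 441.7 kJ/kg = 15075 kJ/s
|Q| = 15075 kW = 54270 MJ/h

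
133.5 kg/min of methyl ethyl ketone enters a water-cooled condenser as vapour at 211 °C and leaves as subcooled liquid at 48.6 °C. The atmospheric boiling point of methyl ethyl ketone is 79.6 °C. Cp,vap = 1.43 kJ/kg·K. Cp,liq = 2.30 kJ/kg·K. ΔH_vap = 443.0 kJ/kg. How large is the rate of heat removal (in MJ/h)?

vapour 211→79.6 °C: -187.9 kJ/kg
condensation at 79.6 °C: -443 kJ/kg
liquid 79.6→48.6 °C: -71.3 kJ/kg
Δh = -187.9 + -443 + -71.3 = -702.2 kJ/kg
Q = ṁ·Δh = 133.5 kg/min × -702.2 kJ/kg = -93744 kJ/min
|Q| = 1562.4 kW = 5624.6 MJ/h

Q_c = 5620 MJ/h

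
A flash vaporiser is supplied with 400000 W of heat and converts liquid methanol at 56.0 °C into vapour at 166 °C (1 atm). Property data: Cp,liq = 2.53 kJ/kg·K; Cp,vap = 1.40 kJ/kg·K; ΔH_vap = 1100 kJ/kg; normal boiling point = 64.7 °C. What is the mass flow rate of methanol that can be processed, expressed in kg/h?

ṁ = 1140 kg/h

Δh = 2.53×(64.7−56.0) + 1100 + 1.40×(166−64.7) = 1263.8 kJ/kg
Q = 400000 W = 400 kJ/s = 1.44e+06 kJ/h
ṁ = Q/Δh = 1.44e+06 / 1263.8 = 1139.4 kg/h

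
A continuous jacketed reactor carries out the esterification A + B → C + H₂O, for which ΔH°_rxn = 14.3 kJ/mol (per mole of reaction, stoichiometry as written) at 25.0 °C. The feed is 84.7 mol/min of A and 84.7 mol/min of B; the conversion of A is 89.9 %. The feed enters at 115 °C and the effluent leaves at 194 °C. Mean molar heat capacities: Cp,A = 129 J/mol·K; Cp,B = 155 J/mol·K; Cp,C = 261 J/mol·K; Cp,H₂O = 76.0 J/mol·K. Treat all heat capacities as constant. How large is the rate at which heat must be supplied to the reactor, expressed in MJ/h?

Q_in = 220 MJ/h

Extent of reaction ξ = 0.899 × 84.7 = 76.145 mol/min
Reaction term: ξ·ΔH°_rxn = 76.145 × 14.3 = 1088.9 kJ/min
Sensible, feed 115→25 °C: -2164.9 kJ/min
Outlet flows (mol/min): A 8.5547, B 8.5547, C 76.145, H₂O 76.145
Sensible, products 25→194 °C: 4747.3 kJ/min
Q = ΔH = 3671.2 kJ/min = 61.187 kW
Heat supplied = 220.27 MJ/h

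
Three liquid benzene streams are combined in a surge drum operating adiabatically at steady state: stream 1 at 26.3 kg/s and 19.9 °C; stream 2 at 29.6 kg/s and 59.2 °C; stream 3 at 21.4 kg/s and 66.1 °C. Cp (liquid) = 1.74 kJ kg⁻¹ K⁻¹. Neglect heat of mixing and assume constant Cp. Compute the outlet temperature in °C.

T_out = 47.7 °C

Energy balance with Q = 0: Σ ṁᵢCp,ᵢ(T_out − Tᵢ) = 0
T_out = Σ ṁᵢCp,ᵢTᵢ / Σ ṁᵢCp,ᵢ
      = 6421 / 134.5 = 47.739 °C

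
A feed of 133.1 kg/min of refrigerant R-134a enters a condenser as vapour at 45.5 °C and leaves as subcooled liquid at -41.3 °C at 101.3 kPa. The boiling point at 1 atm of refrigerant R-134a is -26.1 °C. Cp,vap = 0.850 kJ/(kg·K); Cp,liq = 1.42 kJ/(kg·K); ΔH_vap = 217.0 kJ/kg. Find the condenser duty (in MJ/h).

Q_c = 2390 MJ/h

vapour 45.5→-26.1 °C: -60.86 kJ/kg
condensation at -26.1 °C: -217 kJ/kg
liquid -26.1→-41.3 °C: -21.584 kJ/kg
Δh = -60.86 + -217 + -21.584 = -299.44 kJ/kg
Q = ṁ·Δh = 133.1 kg/min × -299.44 kJ/kg = -39856 kJ/min
|Q| = 664.27 kW = 2391.4 MJ/h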